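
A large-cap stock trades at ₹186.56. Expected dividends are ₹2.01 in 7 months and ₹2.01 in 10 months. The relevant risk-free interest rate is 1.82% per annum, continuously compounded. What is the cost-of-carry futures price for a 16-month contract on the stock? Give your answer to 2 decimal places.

₹187.08

PV(dividends) I = 2.01·e^(−0.0182·7/12) + 2.01·e^(−0.0182·10/12)
I = 1.9888 + 1.9797 = 3.9685
F = (S − I)·e^(rT) = (186.56 − 3.9685) · e^(0.0182·16/12)
= 182.5915 · e^0.024267 = 182.5915 × 1.024564 = ₹187.08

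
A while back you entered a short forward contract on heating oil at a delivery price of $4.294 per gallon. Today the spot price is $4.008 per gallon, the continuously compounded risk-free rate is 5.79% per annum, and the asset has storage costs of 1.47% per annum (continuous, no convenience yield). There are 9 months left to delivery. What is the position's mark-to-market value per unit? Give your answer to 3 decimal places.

Current fair forward for the remaining 9 months: F = S·e^((r + u)·T), (r + u) = 0.0579 + 0.0147 = 0.0726
F = 4.008 · e^(0.0726 × 9/12) = 4.008 × 1.055960 = 4.2323
Value of long forward = (F − K)·e^(−rT) = (4.2323 − 4.294) · e^(−0.0579·9/12)
= -0.0617 × 0.957504 = -0.059
Short position value = −(long value) = $0.059

$0.059 per gallon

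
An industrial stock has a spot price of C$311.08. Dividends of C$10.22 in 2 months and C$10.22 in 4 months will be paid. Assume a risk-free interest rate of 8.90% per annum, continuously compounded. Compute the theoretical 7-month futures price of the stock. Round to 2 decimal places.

PV(dividends) I = 10.22·e^(−0.0890·2/12) + 10.22·e^(−0.0890·4/12)
I = 10.0695 + 9.9213 = 19.9908
F = (S − I)·e^(rT) = (311.08 − 19.9908) · e^(0.0890·7/12)
= 291.0892 · e^0.051917 = 291.0892 × 1.053288 = C$306.60

C$306.60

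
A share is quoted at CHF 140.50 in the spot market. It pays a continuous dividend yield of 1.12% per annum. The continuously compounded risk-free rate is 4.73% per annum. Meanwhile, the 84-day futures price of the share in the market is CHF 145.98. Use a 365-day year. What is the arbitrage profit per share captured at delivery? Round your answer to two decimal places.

CHF 4.31 per share

Fair futures: F* = S·e^(carry·T), with carry = (r − q) = 0.0473 − 0.0112 = 0.0361
F* = 140.50 · e^(0.0361 × 84/365) = 140.50 · e^0.008308 = 140.50 × 1.008343 = CHF 141.6722
Market CHF 145.98 > fair CHF 141.6722: forward overpriced → cash-and-carry (buy spot, short the forward).
At maturity, profit = |F_mkt − F*| = |145.98 − 141.6722| = CHF 4.31 per share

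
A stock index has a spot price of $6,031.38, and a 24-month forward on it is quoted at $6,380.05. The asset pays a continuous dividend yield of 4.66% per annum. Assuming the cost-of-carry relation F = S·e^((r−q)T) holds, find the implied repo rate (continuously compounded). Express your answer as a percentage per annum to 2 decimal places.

From F = S·e^((r−q)T): (r − q) = ln(F/S)/T
ln(6380.05/6031.38) = ln(1.057809) = 0.056200
(r − q) = 0.056200 / (24/12) = 0.028100
r = ln(F/S)/T + q = 0.028100 + 0.0466 = 0.074700
r = 7.47%

7.47%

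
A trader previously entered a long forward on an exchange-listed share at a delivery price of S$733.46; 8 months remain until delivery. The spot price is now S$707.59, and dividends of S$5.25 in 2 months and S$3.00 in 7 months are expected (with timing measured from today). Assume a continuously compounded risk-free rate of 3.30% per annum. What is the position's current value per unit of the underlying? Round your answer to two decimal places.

-S$18.07

PV(remaining dividends) I = 5.25·e^(−0.0330·2/12) + 3.00·e^(−0.0330·7/12) = 8.1640
Current forward F = (S − I)·e^(rT) = (707.59 − 8.1640)·e^(0.0330·8/12) = 699.4260 × 1.022244 = 714.9840
Value (long) = (F − K)·e^(−rT) = (714.9840 − 733.46) × 0.978240 = -18.0740
Value = -S$18.07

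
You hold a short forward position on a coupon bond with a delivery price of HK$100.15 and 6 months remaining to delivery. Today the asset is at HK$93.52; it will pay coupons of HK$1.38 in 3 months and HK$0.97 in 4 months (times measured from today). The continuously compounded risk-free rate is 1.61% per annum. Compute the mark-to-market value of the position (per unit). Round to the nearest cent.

PV(remaining coupons) I = 1.38·e^(−0.0161·3/12) + 0.97·e^(−0.0161·4/12) = 2.3393
Current forward F = (S − I)·e^(rT) = (93.52 − 2.3393)·e^(0.0161·6/12) = 91.1807 × 1.008082 = 91.9176
Value (long) = (F − K)·e^(−rT) = (91.9176 − 100.15) × 0.991982 = -8.1664
Short position value = −(long value) = HK$8.17

HK$8.17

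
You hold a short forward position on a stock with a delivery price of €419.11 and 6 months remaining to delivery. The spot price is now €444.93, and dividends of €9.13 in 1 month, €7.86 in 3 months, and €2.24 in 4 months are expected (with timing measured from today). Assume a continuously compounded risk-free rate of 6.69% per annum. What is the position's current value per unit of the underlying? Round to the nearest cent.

PV(remaining dividends) I = 9.13·e^(−0.0669·1/12) + 7.86·e^(−0.0669·3/12) + 2.24·e^(−0.0669·4/12) = 18.9995
Current forward F = (S − I)·e^(rT) = (444.93 − 18.9995)·e^(0.0669·6/12) = 425.9305 × 1.034016 = 440.4190
Value (long) = (F − K)·e^(−rT) = (440.4190 − 419.11) × 0.967103 = 20.6080
Short position value = −(long value) = -€20.61

-€20.61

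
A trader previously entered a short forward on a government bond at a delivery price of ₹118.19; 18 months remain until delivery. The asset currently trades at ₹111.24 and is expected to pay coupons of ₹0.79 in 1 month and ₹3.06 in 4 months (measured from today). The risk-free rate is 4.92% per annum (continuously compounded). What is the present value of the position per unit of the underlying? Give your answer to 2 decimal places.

PV(remaining coupons) I = 0.79·e^(−0.0492·1/12) + 3.06·e^(−0.0492·4/12) = 3.7970
Current forward F = (S − I)·e^(rT) = (111.24 − 3.7970)·e^(0.0492·18/12) = 107.4430 × 1.076591 = 115.6722
Value (long) = (F − K)·e^(−rT) = (115.6722 − 118.19) × 0.928857 = -2.3387
Short position value = −(long value) = ₹2.34

₹2.34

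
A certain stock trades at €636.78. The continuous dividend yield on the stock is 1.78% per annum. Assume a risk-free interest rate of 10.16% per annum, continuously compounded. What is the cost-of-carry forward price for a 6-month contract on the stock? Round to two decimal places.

F = S·e^((r − q)T) = 636.78 · e^((0.1016 − 0.0178) × 6/12)
= 636.78 · e^0.041900 = 636.78 × 1.042790
F = €664.03

€664.03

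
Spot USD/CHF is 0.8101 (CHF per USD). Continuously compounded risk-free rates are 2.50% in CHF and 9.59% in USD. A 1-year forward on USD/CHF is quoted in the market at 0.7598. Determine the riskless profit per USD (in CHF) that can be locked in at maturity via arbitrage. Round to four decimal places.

0.0051 per USD (in CHF)

Fair forward: F* = S·e^(carry·T), with carry = (r_CHF − r_USD) = 0.0250 − 0.0959 = -0.0709
F* = 0.8101 · e^(-0.0709 × 12/12) = 0.8101 · e^-0.070900 = 0.8101 × 0.931555 = 0.7547
Market 0.7598 > fair 0.7547: forward overpriced → cash-and-carry (buy spot, short the forward).
At maturity, profit = |F_mkt − F*| = |0.7598 − 0.7547| = 0.0051 per USD (in CHF)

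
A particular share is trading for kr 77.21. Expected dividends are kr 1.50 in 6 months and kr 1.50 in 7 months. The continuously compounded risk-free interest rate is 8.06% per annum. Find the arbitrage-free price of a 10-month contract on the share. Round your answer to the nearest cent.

PV(dividends) I = 1.50·e^(−0.0806·6/12) + 1.50·e^(−0.0806·7/12)
I = 1.4408 + 1.4311 = 2.8719
F = (S − I)·e^(rT) = (77.21 − 2.8719) · e^(0.0806·10/12)
= 74.3381 · e^0.067167 = 74.3381 × 1.069474 = kr 79.50

kr 79.50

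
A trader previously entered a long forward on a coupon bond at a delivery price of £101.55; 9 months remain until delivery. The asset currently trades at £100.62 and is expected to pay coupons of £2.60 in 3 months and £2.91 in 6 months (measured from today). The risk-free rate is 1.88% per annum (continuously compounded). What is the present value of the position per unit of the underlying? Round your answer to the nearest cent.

-£4.98

PV(remaining coupons) I = 2.60·e^(−0.0188·3/12) + 2.91·e^(−0.0188·6/12) = 5.4706
Current forward F = (S − I)·e^(rT) = (100.62 − 5.4706)·e^(0.0188·9/12) = 95.1494 × 1.014200 = 96.5005
Value (long) = (F − K)·e^(−rT) = (96.5005 − 101.55) × 0.985999 = -4.9788
Value = -£4.98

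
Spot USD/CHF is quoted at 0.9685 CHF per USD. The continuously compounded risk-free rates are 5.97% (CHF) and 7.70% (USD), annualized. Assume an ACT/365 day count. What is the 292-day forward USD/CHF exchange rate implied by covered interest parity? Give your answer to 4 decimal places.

F = S·e^((r_CHF − r_USD)T) = 0.9685 · e^((0.0597 − 0.0770) × 292/365)
= 0.9685 · e^-0.013840 = 0.9685 × 0.986255
F = 0.9552 CHF per USD

0.9552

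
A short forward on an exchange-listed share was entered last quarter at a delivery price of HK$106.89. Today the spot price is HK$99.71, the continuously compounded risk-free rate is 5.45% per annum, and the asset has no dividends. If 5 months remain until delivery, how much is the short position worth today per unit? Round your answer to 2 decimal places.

Current fair forward for the remaining 5 months: F = S·e^(r·T), r = 0.0545
F = 99.71 · e^(0.0545 × 5/12) = 99.71 × 1.022968 = 102.0001
Value of long forward = (F − K)·e^(−rT) = (102.0001 − 106.89) · e^(−0.0545·5/12)
= -4.8899 × 0.977548 = -4.78
Short position value = −(long value) = HK$4.78

HK$4.78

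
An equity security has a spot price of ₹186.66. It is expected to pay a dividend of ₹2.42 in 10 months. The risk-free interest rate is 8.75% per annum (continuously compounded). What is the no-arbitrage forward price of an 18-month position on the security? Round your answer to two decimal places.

₹210.27

PV(dividends) I = 2.42·e^(−0.0875·10/12)
I = 2.2498
F = (S − I)·e^(rT) = (186.66 − 2.2498) · e^(0.0875·18/12)
= 184.4102 · e^0.131250 = 184.4102 × 1.140253 = ₹210.27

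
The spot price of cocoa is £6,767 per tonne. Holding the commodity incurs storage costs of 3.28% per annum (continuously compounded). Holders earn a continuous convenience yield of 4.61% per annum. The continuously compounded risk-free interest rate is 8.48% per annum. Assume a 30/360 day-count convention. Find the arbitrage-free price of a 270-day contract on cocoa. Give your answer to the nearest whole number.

Net carry = r + u − y = 0.0848 + 0.0328 − 0.0461 = 0.0715
F = S·e^((r+u−y)T) = 6767 · e^(0.0715 × 270/360) = 6767 · e^0.053625
= 6767 × 1.055089 = £7,140 per tonne

£7,140 per tonne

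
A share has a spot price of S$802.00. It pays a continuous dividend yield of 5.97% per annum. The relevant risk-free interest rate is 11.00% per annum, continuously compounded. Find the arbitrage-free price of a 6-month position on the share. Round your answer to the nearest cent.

S$822.43

F = S·e^((r − q)T) = 802.00 · e^((0.1100 − 0.0597) × 6/12)
= 802.00 · e^0.025150 = 802.00 × 1.025469
F = S$822.43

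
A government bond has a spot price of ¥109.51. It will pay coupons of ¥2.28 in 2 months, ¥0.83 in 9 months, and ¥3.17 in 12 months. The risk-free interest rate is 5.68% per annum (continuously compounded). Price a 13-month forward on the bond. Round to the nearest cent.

¥110.03

PV(coupons) I = 2.28·e^(−0.0568·2/12) + 0.83·e^(−0.0568·9/12) + 3.17·e^(−0.0568·12/12)
I = 2.2585 + 0.7954 + 2.9950 = 6.0489
F = (S − I)·e^(rT) = (109.51 − 6.0489) · e^(0.0568·13/12)
= 103.4611 · e^0.061533 = 103.4611 × 1.063466 = ¥110.03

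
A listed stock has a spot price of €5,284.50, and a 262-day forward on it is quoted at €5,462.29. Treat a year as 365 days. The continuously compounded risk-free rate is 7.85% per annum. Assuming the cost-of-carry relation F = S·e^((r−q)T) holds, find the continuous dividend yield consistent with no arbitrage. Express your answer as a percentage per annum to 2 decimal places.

From F = S·e^((r−q)T): (r − q) = ln(F/S)/T
ln(5462.29/5284.50) = ln(1.033644) = 0.033090
(r − q) = 0.033090 / (262/365) = 0.046099
q = r − ln(F/S)/T = 0.0785 − 0.046099 = 0.032401
q = 3.24%

3.24%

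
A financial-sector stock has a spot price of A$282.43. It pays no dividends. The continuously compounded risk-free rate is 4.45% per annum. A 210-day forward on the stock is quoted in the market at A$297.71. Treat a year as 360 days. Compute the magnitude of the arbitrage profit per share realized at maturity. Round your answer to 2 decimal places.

Fair forward: F* = S·e^(carry·T), with carry = r = 0.0445
F* = 282.43 · e^(0.0445 × 210/360) = 282.43 · e^0.025958 = 282.43 × 1.026298 = A$289.8573
Market A$297.71 > fair A$289.8573: forward overpriced → cash-and-carry (buy spot, short the forward).
At maturity, profit = |F_mkt − F*| = |297.71 − 289.8573| = A$7.85 per share

A$7.85 per share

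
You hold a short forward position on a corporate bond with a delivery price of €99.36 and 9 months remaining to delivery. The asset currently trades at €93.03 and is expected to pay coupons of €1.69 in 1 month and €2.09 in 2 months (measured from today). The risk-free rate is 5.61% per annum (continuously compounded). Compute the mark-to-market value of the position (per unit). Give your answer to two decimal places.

€5.99

PV(remaining coupons) I = 1.69·e^(−0.0561·1/12) + 2.09·e^(−0.0561·2/12) = 3.7527
Current forward F = (S − I)·e^(rT) = (93.03 − 3.7527)·e^(0.0561·9/12) = 89.2773 × 1.042973 = 93.1138
Value (long) = (F − K)·e^(−rT) = (93.1138 − 99.36) × 0.958798 = -5.9888
Short position value = −(long value) = €5.99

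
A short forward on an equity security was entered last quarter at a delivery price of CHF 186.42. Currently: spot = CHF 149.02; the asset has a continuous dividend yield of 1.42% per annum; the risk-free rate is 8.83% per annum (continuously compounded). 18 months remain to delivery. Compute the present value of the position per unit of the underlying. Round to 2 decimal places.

Current fair forward for the remaining 18 months: F = S·e^((r − q)·T), (r − q) = 0.0883 − 0.0142 = 0.0741
F = 149.02 · e^(0.0741 × 18/12) = 149.02 × 1.117563 = 166.5392
Value of long forward = (F − K)·e^(−rT) = (166.5392 − 186.42) · e^(−0.0883·18/12)
= -19.8808 × 0.875947 = -17.41
Short position value = −(long value) = CHF 17.41

CHF 17.41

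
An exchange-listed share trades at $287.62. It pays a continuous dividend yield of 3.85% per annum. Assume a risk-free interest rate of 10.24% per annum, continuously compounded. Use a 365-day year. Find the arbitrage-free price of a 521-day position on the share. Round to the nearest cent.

$315.09

F = S·e^((r − q)T) = 287.62 · e^((0.1024 − 0.0385) × 521/365)
= 287.62 · e^0.091211 = 287.62 × 1.095500
F = $315.09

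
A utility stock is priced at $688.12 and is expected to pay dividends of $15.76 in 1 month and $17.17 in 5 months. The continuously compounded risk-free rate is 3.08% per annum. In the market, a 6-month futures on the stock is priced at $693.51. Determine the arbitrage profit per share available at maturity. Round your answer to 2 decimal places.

$27.89 per share

PV(dividends) I = 15.76·e^(−0.0308·1/12) + 17.17·e^(−0.0308·5/12) = 32.6707
Fair futures F* = (S − I)·e^(rT) = (688.12 − 32.6707)·e^0.015400 = 655.4493 × 1.015519 = 665.6212
Market $693.51 > fair 665.6212: forward overpriced → cash-and-carry (borrow at r, buy the stock and collect the dividends, short the forward).
Profit at T = |F_mkt − F*| = |693.51 − 665.6212| = $27.89 per share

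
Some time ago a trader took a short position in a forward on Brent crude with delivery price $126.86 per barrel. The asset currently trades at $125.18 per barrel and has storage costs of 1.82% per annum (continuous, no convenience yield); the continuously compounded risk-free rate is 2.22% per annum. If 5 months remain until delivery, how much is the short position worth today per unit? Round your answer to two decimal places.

Current fair forward for the remaining 5 months: F = S·e^((r + u)·T), (r + u) = 0.0222 + 0.0182 = 0.0404
F = 125.18 · e^(0.0404 × 5/12) = 125.18 × 1.016976 = 127.3051
Value of long forward = (F − K)·e^(−rT) = (127.3051 − 126.86) · e^(−0.0222·5/12)
= 0.4451 × 0.990793 = 0.44
Short position value = −(long value) = -$0.44

-$0.44 per barrel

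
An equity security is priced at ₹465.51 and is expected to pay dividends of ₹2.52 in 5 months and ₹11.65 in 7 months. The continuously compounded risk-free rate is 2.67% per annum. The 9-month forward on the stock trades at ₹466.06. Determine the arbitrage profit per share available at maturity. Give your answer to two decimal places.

₹5.38 per share

PV(dividends) I = 2.52·e^(−0.0267·5/12) + 11.65·e^(−0.0267·7/12) = 13.9621
Fair forward F* = (S − I)·e^(rT) = (465.51 − 13.9621)·e^0.020025 = 451.5479 × 1.020227 = 460.6814
Market ₹466.06 > fair 460.6814: forward overpriced → cash-and-carry (borrow at r, buy the stock and collect the dividends, short the forward).
Profit at T = |F_mkt − F*| = |466.06 − 460.6814| = ₹5.38 per share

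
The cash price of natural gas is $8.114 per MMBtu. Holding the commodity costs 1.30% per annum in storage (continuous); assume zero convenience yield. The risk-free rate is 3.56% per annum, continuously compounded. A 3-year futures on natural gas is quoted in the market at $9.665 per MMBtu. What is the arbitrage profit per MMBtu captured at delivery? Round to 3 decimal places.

Fair futures: F* = S·e^(carry·T), with carry = (r + u) = 0.0356 + 0.0130 = 0.0486
F* = 8.114 · e^(0.0486 × 3) = 8.114 · e^0.145800 = 8.114 × 1.156965 = $9.3876
Market $9.665 > fair $9.3876: forward overpriced → cash-and-carry (buy spot, short the forward).
At maturity, profit = |F_mkt − F*| = |9.665 − 9.3876| = $0.277 per MMBtu

$0.277 per MMBtu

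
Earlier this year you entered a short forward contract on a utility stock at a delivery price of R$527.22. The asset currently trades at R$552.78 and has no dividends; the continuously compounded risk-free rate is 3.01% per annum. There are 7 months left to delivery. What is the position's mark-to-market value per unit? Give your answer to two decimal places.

Current fair forward for the remaining 7 months: F = S·e^(r·T), r = 0.0301
F = 552.78 · e^(0.0301 × 7/12) = 552.78 × 1.017713 = 562.5714
Value of long forward = (F − K)·e^(−rT) = (562.5714 − 527.22) · e^(−0.0301·7/12)
= 35.3514 × 0.982595 = 34.74
Short position value = −(long value) = -R$34.74

-R$34.74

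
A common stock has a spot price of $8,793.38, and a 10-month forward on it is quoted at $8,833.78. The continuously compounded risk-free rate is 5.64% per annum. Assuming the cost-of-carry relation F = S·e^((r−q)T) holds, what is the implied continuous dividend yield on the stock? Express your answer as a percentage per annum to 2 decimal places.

From F = S·e^((r−q)T): (r − q) = ln(F/S)/T
ln(8833.78/8793.38) = ln(1.004594) = 0.004583
(r − q) = 0.004583 / (10/12) = 0.005500
q = r − ln(F/S)/T = 0.0564 − 0.005500 = 0.050900
q = 5.09%

5.09%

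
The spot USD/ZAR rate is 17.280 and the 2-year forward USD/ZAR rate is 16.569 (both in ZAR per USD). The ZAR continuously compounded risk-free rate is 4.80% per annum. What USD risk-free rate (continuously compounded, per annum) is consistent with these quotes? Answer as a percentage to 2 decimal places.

F = S·e^((r_ZAR − r_USD)T) ⇒ r_USD = r_ZAR − ln(F/S)/T
ln(16.569/17.280) = -0.042016; /(2) = -0.021008
r_USD = 0.0480 + 0.021008 = 0.069008
r_USD = 6.90%

6.90%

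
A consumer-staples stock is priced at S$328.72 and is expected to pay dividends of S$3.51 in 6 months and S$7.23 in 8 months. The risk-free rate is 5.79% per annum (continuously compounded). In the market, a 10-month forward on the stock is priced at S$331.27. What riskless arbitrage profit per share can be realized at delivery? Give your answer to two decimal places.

PV(dividends) I = 3.51·e^(−0.0579·6/12) + 7.23·e^(−0.0579·8/12) = 10.3661
Fair forward F* = (S − I)·e^(rT) = (328.72 − 10.3661)·e^0.048250 = 318.3539 × 1.049433 = 334.0911
Market S$331.27 < fair 334.0911: forward underpriced → reverse cash-and-carry (short the stock, invest proceeds at r, pay the dividends, go long the forward).
Profit at T = |F_mkt − F*| = |331.27 − 334.0911| = S$2.82 per share

S$2.82 per share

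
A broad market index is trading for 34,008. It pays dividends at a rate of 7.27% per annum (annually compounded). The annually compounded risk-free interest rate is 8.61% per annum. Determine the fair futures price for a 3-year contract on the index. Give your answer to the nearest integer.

F = S · (1+r)^T / (1+q)^T
= 34008 × 1.281178 / 1.234340 = 34008 × 1.037946
F = 35,298

35,298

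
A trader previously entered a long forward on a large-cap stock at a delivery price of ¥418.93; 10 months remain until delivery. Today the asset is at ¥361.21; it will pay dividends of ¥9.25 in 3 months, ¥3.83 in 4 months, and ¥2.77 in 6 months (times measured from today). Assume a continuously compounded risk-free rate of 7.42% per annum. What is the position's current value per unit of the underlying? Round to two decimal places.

-¥48.09

PV(remaining dividends) I = 9.25·e^(−0.0742·3/12) + 3.83·e^(−0.0742·4/12) + 2.77·e^(−0.0742·6/12) = 15.4855
Current forward F = (S − I)·e^(rT) = (361.21 − 15.4855)·e^(0.0742·10/12) = 345.7245 × 1.063785 = 367.7765
Value (long) = (F − K)·e^(−rT) = (367.7765 − 418.93) × 0.940040 = -48.0863
Value = -¥48.09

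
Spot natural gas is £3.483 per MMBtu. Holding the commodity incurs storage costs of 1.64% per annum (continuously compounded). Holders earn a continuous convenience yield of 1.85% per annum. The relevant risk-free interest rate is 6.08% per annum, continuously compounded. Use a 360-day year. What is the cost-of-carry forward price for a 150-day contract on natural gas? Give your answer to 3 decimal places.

£3.569 per MMBtu

Net carry = r + u − y = 0.0608 + 0.0164 − 0.0185 = 0.0587
F = S·e^((r+u−y)T) = 3.483 · e^(0.0587 × 150/360) = 3.483 · e^0.024458
= 3.483 × 1.024760 = £3.569 per MMBtu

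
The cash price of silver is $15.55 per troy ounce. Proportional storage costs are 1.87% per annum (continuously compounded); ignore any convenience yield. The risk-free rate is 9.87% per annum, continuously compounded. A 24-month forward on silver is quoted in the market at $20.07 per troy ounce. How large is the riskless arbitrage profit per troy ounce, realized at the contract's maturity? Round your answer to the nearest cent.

Fair forward: F* = S·e^(carry·T), with carry = (r + u) = 0.0987 + 0.0187 = 0.1174
F* = 15.55 · e^(0.1174 × 24/12) = 15.55 · e^0.234800 = 15.55 × 1.264656 = $19.6654
Market $20.07 > fair $19.6654: forward overpriced → cash-and-carry (buy spot, short the forward).
At maturity, profit = |F_mkt − F*| = |20.07 − 19.6654| = $0.40 per troy ounce

$0.40 per troy ounce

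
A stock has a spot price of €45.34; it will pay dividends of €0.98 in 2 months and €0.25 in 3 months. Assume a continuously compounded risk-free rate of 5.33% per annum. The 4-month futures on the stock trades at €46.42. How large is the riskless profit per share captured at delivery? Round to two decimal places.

€1.51 per share

PV(dividends) I = 0.98·e^(−0.0533·2/12) + 0.25·e^(−0.0533·3/12) = 1.2180
Fair futures F* = (S − I)·e^(rT) = (45.34 − 1.2180)·e^0.017767 = 44.1220 × 1.017926 = 44.9129
Market €46.42 > fair 44.9129: forward overpriced → cash-and-carry (borrow at r, buy the stock and collect the dividends, short the forward).
Profit at T = |F_mkt − F*| = |46.42 − 44.9129| = €1.51 per share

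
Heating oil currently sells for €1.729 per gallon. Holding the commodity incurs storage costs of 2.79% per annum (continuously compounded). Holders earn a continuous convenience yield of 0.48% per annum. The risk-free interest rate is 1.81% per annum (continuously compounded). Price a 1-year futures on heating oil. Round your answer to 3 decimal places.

Net carry = r + u − y = 0.0181 + 0.0279 − 0.0048 = 0.0412
F = S·e^((r+u−y)T) = 1.729 · e^(0.0412 × 12/12) = 1.729 · e^0.041200
= 1.729 × 1.042060 = €1.802 per gallon

€1.802 per gallon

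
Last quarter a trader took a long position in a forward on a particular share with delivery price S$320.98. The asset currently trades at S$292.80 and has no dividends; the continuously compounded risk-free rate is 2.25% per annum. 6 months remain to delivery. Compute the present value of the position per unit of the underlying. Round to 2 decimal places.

Current fair forward for the remaining 6 months: F = S·e^(r·T), r = 0.0225
F = 292.80 · e^(0.0225 × 6/12) = 292.80 × 1.011314 = 296.1127
Value of long forward = (F − K)·e^(−rT) = (296.1127 − 320.98) · e^(−0.0225·6/12)
= -24.8673 × 0.988813 = -24.59

-S$24.59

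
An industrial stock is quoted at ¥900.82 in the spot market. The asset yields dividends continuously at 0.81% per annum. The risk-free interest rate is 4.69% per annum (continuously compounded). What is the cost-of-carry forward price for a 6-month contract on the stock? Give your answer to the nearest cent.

F = S·e^((r − q)T) = 900.82 · e^((0.0469 − 0.0081) × 6/12)
= 900.82 · e^0.019400 = 900.82 × 1.019589
F = ¥918.47

¥918.47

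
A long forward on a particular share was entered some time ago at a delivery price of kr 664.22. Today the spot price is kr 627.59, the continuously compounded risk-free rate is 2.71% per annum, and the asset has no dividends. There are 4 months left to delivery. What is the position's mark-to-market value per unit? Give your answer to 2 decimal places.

-kr 30.66

Current fair forward for the remaining 4 months: F = S·e^(r·T), r = 0.0271
F = 627.59 · e^(0.0271 × 4/12) = 627.59 × 1.009074 = 633.2848
Value of long forward = (F − K)·e^(−rT) = (633.2848 − 664.22) · e^(−0.0271·4/12)
= -30.9352 × 0.991007 = -30.66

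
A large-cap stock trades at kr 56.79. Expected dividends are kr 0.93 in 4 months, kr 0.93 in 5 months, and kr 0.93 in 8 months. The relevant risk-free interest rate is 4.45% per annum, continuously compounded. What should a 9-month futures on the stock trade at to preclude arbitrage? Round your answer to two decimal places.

PV(dividends) I = 0.93·e^(−0.0445·4/12) + 0.93·e^(−0.0445·5/12) + 0.93·e^(−0.0445·8/12)
I = 0.9163 + 0.9129 + 0.9028 = 2.7320
F = (S − I)·e^(rT) = (56.79 − 2.7320) · e^(0.0445·9/12)
= 54.0580 · e^0.033375 = 54.0580 × 1.033938 = kr 55.89

kr 55.89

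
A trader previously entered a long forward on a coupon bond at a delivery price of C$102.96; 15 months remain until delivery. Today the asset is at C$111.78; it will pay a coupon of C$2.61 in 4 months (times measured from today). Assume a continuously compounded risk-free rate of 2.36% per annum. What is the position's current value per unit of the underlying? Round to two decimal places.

PV(remaining coupons) I = 2.61·e^(−0.0236·4/12) = 2.5895
Current forward F = (S − I)·e^(rT) = (111.78 − 2.5895)·e^(0.0236·15/12) = 109.1905 × 1.029939 = 112.4596
Value (long) = (F − K)·e^(−rT) = (112.4596 − 102.96) × 0.970931 = 9.2235
Value = C$9.22

C$9.22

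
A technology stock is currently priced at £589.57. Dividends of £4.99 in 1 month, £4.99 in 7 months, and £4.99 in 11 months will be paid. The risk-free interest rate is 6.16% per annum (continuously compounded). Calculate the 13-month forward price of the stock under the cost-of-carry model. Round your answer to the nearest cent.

PV(dividends) I = 4.99·e^(−0.0616·1/12) + 4.99·e^(−0.0616·7/12) + 4.99·e^(−0.0616·11/12)
I = 4.9645 + 4.8139 + 4.7160 = 14.4944
F = (S − I)·e^(rT) = (589.57 − 14.4944) · e^(0.0616·13/12)
= 575.0756 · e^0.066733 = 575.0756 × 1.069010 = £614.76

£614.76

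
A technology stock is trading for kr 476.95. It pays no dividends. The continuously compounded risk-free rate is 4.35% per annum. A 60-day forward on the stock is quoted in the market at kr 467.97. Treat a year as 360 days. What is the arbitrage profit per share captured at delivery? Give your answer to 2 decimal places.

kr 12.45 per share

Fair forward: F* = S·e^(carry·T), with carry = r = 0.0435
F* = 476.95 · e^(0.0435 × 60/360) = 476.95 · e^0.007250 = 476.95 × 1.007276 = kr 480.4203
Market kr 467.97 < fair kr 480.4203: forward underpriced → reverse cash-and-carry (short spot, go long the forward).
At maturity, profit = |F_mkt − F*| = |467.97 − 480.4203| = kr 12.45 per share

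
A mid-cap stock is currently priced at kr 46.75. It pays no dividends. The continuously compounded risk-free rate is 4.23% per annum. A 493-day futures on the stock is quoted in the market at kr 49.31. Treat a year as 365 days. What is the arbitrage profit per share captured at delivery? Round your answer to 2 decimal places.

Fair futures: F* = S·e^(carry·T), with carry = r = 0.0423
F* = 46.75 · e^(0.0423 × 493/365) = 46.75 · e^0.057134 = 46.75 × 1.058798 = kr 49.4988
Market kr 49.31 < fair kr 49.4988: forward underpriced → reverse cash-and-carry (short spot, go long the forward).
At maturity, profit = |F_mkt − F*| = |49.31 − 49.4988| = kr 0.19 per share

kr 0.19 per share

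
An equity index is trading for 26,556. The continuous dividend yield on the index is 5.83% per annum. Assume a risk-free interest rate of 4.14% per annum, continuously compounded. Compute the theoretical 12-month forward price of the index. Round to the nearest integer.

F = S·e^((r − q)T) = 26556 · e^((0.0414 − 0.0583) × 12/12)
= 26556 · e^-0.016900 = 26556 × 0.983242
F = 26,111

26,111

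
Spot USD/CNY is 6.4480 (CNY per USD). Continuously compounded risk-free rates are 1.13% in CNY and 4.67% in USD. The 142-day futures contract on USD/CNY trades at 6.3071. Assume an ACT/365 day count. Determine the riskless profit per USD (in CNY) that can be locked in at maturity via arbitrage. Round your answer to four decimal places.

0.0527 per USD (in CNY)

Fair futures: F* = S·e^(carry·T), with carry = (r_CNY − r_USD) = 0.0113 − 0.0467 = -0.0354
F* = 6.4480 · e^(-0.0354 × 142/365) = 6.4480 · e^-0.013772 = 6.4480 × 0.986322 = 6.3598
Market 6.3071 < fair 6.3598: forward underpriced → reverse cash-and-carry (short spot, go long the forward).
At maturity, profit = |F_mkt − F*| = |6.3071 − 6.3598| = 0.0527 per USD (in CNY)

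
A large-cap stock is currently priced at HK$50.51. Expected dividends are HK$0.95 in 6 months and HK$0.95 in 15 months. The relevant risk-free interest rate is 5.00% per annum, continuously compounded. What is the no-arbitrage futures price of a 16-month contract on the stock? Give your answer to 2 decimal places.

HK$52.05

PV(dividends) I = 0.95·e^(−0.0500·6/12) + 0.95·e^(−0.0500·15/12)
I = 0.9265 + 0.8924 = 1.8189
F = (S − I)·e^(rT) = (50.51 − 1.8189) · e^(0.0500·16/12)
= 48.6911 · e^0.066667 = 48.6911 × 1.068939 = HK$52.05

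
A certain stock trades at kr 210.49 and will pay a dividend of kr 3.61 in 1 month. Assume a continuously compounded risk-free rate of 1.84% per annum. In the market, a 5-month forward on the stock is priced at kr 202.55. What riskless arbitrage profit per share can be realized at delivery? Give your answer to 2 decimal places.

kr 5.93 per share

PV(dividends) I = 3.61·e^(−0.0184·1/12) = 3.6045
Fair forward F* = (S − I)·e^(rT) = (210.49 − 3.6045)·e^0.007667 = 206.8855 × 1.007696 = 208.4777
Market kr 202.55 < fair 208.4777: forward underpriced → reverse cash-and-carry (short the stock, invest proceeds at r, pay the dividends, go long the forward).
Profit at T = |F_mkt − F*| = |202.55 − 208.4777| = kr 5.93 per share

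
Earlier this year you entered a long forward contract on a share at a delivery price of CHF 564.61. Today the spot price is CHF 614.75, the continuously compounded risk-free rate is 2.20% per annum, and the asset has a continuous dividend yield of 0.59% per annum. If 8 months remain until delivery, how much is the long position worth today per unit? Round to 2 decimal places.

Current fair forward for the remaining 8 months: F = S·e^((r − q)·T), (r − q) = 0.0220 − 0.0059 = 0.0161
F = 614.75 · e^(0.0161 × 8/12) = 614.75 × 1.010791 = 621.3838
Value of long forward = (F − K)·e^(−rT) = (621.3838 − 564.61) · e^(−0.0220·8/12)
= 56.7738 × 0.985440 = 55.95

CHF 55.95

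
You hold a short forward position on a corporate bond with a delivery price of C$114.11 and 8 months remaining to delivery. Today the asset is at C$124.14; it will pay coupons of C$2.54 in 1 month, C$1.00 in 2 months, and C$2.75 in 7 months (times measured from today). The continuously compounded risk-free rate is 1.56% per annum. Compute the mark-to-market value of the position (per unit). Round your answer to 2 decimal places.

PV(remaining coupons) I = 2.54·e^(−0.0156·1/12) + 1.00·e^(−0.0156·2/12) + 2.75·e^(−0.0156·7/12) = 6.2592
Current forward F = (S − I)·e^(rT) = (124.14 − 6.2592)·e^(0.0156·8/12) = 117.8808 × 1.010454 = 119.1131
Value (long) = (F − K)·e^(−rT) = (119.1131 − 114.11) × 0.989654 = 4.9513
Short position value = −(long value) = -C$4.95

-C$4.95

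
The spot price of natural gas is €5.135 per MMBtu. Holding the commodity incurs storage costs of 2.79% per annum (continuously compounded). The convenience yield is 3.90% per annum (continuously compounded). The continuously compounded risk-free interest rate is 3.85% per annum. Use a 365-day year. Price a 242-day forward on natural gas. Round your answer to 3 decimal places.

€5.229 per MMBtu

Net carry = r + u − y = 0.0385 + 0.0279 − 0.0390 = 0.0274
F = S·e^((r+u−y)T) = 5.135 · e^(0.0274 × 242/365) = 5.135 · e^0.018167
= 5.135 × 1.018333 = €5.229 per MMBtu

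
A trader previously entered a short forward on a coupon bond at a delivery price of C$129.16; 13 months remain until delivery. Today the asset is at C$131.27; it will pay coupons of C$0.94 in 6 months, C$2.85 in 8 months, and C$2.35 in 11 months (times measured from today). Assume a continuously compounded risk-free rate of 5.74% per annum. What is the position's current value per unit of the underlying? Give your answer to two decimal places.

PV(remaining coupons) I = 0.94·e^(−0.0574·6/12) + 2.85·e^(−0.0574·8/12) + 2.35·e^(−0.0574·11/12) = 5.8860
Current forward F = (S − I)·e^(rT) = (131.27 − 5.8860)·e^(0.0574·13/12) = 125.3840 × 1.064157 = 133.4283
Value (long) = (F − K)·e^(−rT) = (133.4283 − 129.16) × 0.939711 = 4.0110
Short position value = −(long value) = -C$4.01

-C$4.01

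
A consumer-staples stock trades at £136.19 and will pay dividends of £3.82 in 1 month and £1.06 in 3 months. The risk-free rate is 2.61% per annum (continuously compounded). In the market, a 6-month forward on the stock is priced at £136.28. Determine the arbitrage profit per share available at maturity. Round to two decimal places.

£3.23 per share

PV(dividends) I = 3.82·e^(−0.0261·1/12) + 1.06·e^(−0.0261·3/12) = 4.8648
Fair forward F* = (S − I)·e^(rT) = (136.19 − 4.8648)·e^0.013050 = 131.3252 × 1.013136 = 133.0503
Market £136.28 > fair 133.0503: forward overpriced → cash-and-carry (borrow at r, buy the stock and collect the dividends, short the forward).
Profit at T = |F_mkt − F*| = |136.28 − 133.0503| = £3.23 per share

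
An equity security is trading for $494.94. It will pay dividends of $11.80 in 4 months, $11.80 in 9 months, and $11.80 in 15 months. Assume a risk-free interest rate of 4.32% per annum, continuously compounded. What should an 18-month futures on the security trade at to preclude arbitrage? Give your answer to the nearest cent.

$491.55

PV(dividends) I = 11.80·e^(−0.0432·4/12) + 11.80·e^(−0.0432·9/12) + 11.80·e^(−0.0432·15/12)
I = 11.6313 + 11.4238 + 11.1797 = 34.2348
F = (S − I)·e^(rT) = (494.94 − 34.2348) · e^(0.0432·18/12)
= 460.7052 · e^0.064800 = 460.7052 × 1.066946 = $491.55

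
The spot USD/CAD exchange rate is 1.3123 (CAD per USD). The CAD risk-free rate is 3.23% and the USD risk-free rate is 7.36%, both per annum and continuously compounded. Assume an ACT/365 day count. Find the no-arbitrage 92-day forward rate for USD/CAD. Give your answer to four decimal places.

F = S·e^((r_CAD − r_USD)T) = 1.3123 · e^((0.0323 − 0.0736) × 92/365)
= 1.3123 · e^-0.010410 = 1.3123 × 0.989644
F = 1.2987 CAD per USD

1.2987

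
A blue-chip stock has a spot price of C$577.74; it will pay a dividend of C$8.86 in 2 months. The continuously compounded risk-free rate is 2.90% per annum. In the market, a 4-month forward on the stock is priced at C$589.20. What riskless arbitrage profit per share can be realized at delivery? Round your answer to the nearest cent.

C$14.75 per share

PV(dividends) I = 8.86·e^(−0.0290·2/12) = 8.8173
Fair forward F* = (S − I)·e^(rT) = (577.74 − 8.8173)·e^0.009667 = 568.9227 × 1.009714 = 574.4492
Market C$589.20 > fair 574.4492: forward overpriced → cash-and-carry (borrow at r, buy the stock and collect the dividends, short the forward).
Profit at T = |F_mkt − F*| = |589.20 − 574.4492| = C$14.75 per share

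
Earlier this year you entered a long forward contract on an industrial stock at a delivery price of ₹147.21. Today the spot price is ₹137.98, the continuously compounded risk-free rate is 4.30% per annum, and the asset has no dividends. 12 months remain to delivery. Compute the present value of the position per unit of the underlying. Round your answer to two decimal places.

-₹3.03

Current fair forward for the remaining 12 months: F = S·e^(r·T), r = 0.0430
F = 137.98 · e^(0.0430 × 12/12) = 137.98 × 1.043938 = 144.0426
Value of long forward = (F − K)·e^(−rT) = (144.0426 − 147.21) · e^(−0.0430·12/12)
= -3.1674 × 0.957911 = -3.03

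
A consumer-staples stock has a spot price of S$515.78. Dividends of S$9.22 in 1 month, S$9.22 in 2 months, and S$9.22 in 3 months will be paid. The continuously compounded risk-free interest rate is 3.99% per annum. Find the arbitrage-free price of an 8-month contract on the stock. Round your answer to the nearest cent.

PV(dividends) I = 9.22·e^(−0.0399·1/12) + 9.22·e^(−0.0399·2/12) + 9.22·e^(−0.0399·3/12)
I = 9.1894 + 9.1589 + 9.1285 = 27.4768
F = (S − I)·e^(rT) = (515.78 − 27.4768) · e^(0.0399·8/12)
= 488.3032 · e^0.026600 = 488.3032 × 1.026957 = S$501.47

S$501.47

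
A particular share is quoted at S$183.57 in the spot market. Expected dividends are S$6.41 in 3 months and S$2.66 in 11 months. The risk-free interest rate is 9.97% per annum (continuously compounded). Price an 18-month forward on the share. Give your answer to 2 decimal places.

S$203.10

PV(dividends) I = 6.41·e^(−0.0997·3/12) + 2.66·e^(−0.0997·11/12)
I = 6.2522 + 2.4277 = 8.6799
F = (S − I)·e^(rT) = (183.57 − 8.6799) · e^(0.0997·18/12)
= 174.8901 · e^0.149550 = 174.8901 × 1.161312 = S$203.10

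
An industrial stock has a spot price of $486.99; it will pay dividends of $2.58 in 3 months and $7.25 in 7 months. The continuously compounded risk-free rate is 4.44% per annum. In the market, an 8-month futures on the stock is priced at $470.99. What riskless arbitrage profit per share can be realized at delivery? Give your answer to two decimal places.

$20.73 per share

PV(dividends) I = 2.58·e^(−0.0444·3/12) + 7.25·e^(−0.0444·7/12) = 9.6162
Fair futures F* = (S − I)·e^(rT) = (486.99 − 9.6162)·e^0.029600 = 477.3738 × 1.030042 = 491.7151
Market $470.99 < fair 491.7151: forward underpriced → reverse cash-and-carry (short the stock, invest proceeds at r, pay the dividends, go long the forward).
Profit at T = |F_mkt − F*| = |470.99 − 491.7151| = $20.73 per share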